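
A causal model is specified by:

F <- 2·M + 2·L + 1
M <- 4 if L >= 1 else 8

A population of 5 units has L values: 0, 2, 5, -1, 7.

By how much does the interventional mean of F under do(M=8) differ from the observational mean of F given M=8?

Every unit gets M=8 under the intervention. F values become 17, 21, 27, 15, 31; E[F|do(M=8)] = 22.2.
Conditioning on M=8 selects the 2 unit(s) with L ∈ {0, -1}. Their F values: 17, 15. Mean = 16.
Difference = 22.2 − 16 = 6.2.

6.2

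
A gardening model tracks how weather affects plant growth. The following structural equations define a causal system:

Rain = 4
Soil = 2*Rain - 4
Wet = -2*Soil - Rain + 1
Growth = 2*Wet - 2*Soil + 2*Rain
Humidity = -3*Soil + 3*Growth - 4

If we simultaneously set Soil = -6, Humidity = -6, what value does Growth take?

The joint intervention fixes Soil = -6, Humidity = -6, removing each variable's own equation.
Wet = -2*Soil - Rain + 1  [with Soil=-6, Rain=4]  = 9
Growth = 2*Wet - 2*Soil + 2*Rain  [with Wet=9, Soil=-6, Rain=4]  = 38

38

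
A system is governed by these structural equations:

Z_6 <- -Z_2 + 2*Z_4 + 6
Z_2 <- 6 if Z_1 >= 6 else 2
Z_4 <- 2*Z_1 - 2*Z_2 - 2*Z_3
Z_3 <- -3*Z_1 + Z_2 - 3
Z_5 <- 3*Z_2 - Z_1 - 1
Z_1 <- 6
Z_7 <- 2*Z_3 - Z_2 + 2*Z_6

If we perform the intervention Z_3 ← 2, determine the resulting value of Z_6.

-8

The intervention breaks the incoming arrows to Z_3: Z_3 <- -3*Z_1 + Z_2 - 3 no longer applies, and Z_3 = 2.
Z_2 = 6 if Z_1 >= 6 else 2  [with Z_1=6]  = 6
Z_4 = 2*Z_1 - 2*Z_2 - 2*Z_3  [with Z_1=6, Z_2=6, Z_3=2]  = -4
Z_6 = -Z_2 + 2*Z_4 + 6  [with Z_2=6, Z_4=-4]  = -8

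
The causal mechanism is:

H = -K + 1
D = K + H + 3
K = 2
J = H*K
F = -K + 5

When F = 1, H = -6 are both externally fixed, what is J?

Setting F = 1, H = -6 by intervention discards those variables' equations.
J = H*K  [with H=-6, K=2]  = -12

-12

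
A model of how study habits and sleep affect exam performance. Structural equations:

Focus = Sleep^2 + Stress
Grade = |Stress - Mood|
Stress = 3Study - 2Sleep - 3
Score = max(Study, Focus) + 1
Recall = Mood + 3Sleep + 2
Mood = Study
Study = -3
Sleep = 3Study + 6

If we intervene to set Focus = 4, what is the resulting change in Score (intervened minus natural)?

Intervening sets Focus = 4 and removes its equation (Focus = Sleep^2 + Stress).
Score = max(Study, Focus) + 1  [with Study=-3, Focus=4]  = 5
Without intervention: Sleep = 3Study + 6  [with Study=-3]  = -3; Stress = 3Study - 2Sleep - 3  [with Study=-3, Sleep=-3]  = -6; Focus = Sleep^2 + Stress  [with Sleep=-3, Stress=-6]  = 3; Score = max(Study, Focus) + 1  [with Study=-3, Focus=3]  = 4.
Change = 5 − 4 = 1.

1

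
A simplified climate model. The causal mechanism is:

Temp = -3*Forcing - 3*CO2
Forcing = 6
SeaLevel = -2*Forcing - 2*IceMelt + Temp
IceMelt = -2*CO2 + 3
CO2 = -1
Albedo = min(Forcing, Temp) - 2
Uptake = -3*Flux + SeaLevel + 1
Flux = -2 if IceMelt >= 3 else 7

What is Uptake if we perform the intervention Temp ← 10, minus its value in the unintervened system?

25

The intervention breaks the incoming arrows to Temp: Temp = -3*Forcing - 3*CO2 no longer applies, and Temp = 10.
IceMelt = -2*CO2 + 3  [with CO2=-1]  = 5
SeaLevel = -2*Forcing - 2*IceMelt + Temp  [with Forcing=6, IceMelt=5, Temp=10]  = -12
Flux = -2 if IceMelt >= 3 else 7  [with IceMelt=5]  = -2
Uptake = -3*Flux + SeaLevel + 1  [with Flux=-2, SeaLevel=-12]  = -5
Without intervention: Temp = -3*Forcing - 3*CO2  [with Forcing=6, CO2=-1]  = -15; IceMelt = -2*CO2 + 3  [with CO2=-1]  = 5; SeaLevel = -2*Forcing - 2*IceMelt + Temp  [with Forcing=6, IceMelt=5, Temp=-15]  = -37; Flux = -2 if IceMelt >= 3 else 7  [with IceMelt=5]  = -2; Uptake = -3*Flux + SeaLevel + 1  [with Flux=-2, SeaLevel=-37]  = -30.
Change = -5 − (-30) = 25.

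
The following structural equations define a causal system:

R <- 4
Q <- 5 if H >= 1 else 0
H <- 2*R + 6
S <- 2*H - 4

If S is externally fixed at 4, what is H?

Under do(S=4), the mechanism S <- 2*H - 4 is discarded; S is fixed at 4.
Since H is not a descendant of the intervened variable, it is unaffected.
H = 2*R + 6  [with R=4]  = 14

14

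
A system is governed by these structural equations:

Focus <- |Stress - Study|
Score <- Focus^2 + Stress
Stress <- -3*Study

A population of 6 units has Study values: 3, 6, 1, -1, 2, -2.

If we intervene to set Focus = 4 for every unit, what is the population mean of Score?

11.5

Under do(Focus=4), Focus's equation is replaced by Focus=4 for every unit. Per-unit Score: 7, -2, 13, 19, 10, 22. Mean = 11.5.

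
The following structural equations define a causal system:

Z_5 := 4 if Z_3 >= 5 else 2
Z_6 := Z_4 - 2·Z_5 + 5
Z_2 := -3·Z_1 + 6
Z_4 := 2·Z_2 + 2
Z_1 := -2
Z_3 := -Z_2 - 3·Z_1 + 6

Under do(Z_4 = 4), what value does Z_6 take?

5

Under do(Z_4=4), the mechanism Z_4 := 2·Z_2 + 2 is discarded; Z_4 is fixed at 4.
Z_2 = -3·Z_1 + 6  [with Z_1=-2]  = 12
Z_3 = -Z_2 - 3·Z_1 + 6  [with Z_2=12, Z_1=-2]  = 0
Z_5 = 4 if Z_3 >= 5 else 2  [with Z_3=0]  = 2
Z_6 = Z_4 - 2·Z_5 + 5  [with Z_4=4, Z_5=2]  = 5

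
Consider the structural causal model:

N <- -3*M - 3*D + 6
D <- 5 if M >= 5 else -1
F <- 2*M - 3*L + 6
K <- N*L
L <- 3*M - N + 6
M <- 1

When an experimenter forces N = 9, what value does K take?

do(N=9) replaces the equation N <- -3*M - 3*D + 6 with the constant N = 9.
L = 3*M - N + 6  [with M=1, N=9]  = 0
K = N*L  [with N=9, L=0]  = 0

0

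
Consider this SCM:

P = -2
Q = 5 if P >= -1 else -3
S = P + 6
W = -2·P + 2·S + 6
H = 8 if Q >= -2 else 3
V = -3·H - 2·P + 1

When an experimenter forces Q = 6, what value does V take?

-19

Under do(Q=6), the mechanism Q = 5 if P >= -1 else -3 is discarded; Q is fixed at 6.
H = 8 if Q >= -2 else 3  [with Q=6]  = 8
V = -3·H - 2·P + 1  [with H=8, P=-2]  = -19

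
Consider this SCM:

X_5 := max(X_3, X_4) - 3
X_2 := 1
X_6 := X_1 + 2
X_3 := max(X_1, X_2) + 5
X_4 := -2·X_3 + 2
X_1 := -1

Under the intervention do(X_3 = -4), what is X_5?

7

do(X_3=-4) replaces the equation X_3 := max(X_1, X_2) + 5 with the constant X_3 = -4.
X_4 = -2·X_3 + 2  [with X_3=-4]  = 10
X_5 = max(X_3, X_4) - 3  [with X_3=-4, X_4=10]  = 7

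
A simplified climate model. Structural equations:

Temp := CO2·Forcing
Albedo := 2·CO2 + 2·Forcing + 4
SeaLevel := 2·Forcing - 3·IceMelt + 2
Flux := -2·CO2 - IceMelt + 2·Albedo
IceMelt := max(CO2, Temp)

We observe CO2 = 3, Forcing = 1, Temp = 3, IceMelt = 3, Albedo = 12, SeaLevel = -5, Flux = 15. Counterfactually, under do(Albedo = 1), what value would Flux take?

-7

Under do(Albedo=1), the mechanism Albedo := 2·CO2 + 2·Forcing + 4 is discarded; Albedo is fixed at 1.
Temp = CO2·Forcing  [with CO2=3, Forcing=1]  = 3
IceMelt = max(CO2, Temp)  [with CO2=3, Temp=3]  = 3
Flux = -2·CO2 - IceMelt + 2·Albedo  [with CO2=3, IceMelt=3, Albedo=1]  = -7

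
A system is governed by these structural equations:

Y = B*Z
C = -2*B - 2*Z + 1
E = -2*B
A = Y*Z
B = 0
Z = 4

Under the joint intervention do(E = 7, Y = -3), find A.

Under do(E = 7, Y = -3), each intervened variable's structural equation is replaced by its fixed value.
A = Y*Z  [with Y=-3, Z=4]  = -12

-12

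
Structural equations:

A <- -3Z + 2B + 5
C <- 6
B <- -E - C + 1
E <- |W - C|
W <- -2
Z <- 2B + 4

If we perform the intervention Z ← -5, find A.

-6

The intervention breaks the incoming arrows to Z: Z <- 2B + 4 no longer applies, and Z = -5.
E = |W - C|  [with W=-2, C=6]  = 8
B = -E - C + 1  [with E=8, C=6]  = -13
A = -3Z + 2B + 5  [with Z=-5, B=-13]  = -6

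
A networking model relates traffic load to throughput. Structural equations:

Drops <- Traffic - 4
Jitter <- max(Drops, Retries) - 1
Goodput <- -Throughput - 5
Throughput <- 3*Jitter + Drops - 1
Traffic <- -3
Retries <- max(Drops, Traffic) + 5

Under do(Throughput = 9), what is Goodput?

The intervention breaks the incoming arrows to Throughput: Throughput <- 3*Jitter + Drops - 1 no longer applies, and Throughput = 9.
Goodput = -Throughput - 5  [with Throughput=9]  = -14

-14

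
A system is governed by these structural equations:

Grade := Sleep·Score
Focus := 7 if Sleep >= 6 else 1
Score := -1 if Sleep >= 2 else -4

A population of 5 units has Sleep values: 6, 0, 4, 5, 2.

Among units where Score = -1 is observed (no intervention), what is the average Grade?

-4.25

Conditioning on Score=-1 selects the 4 unit(s) with Sleep ∈ {6, 4, 5, 2}. Their Grade values: -6, -4, -5, -2. Mean = -4.25.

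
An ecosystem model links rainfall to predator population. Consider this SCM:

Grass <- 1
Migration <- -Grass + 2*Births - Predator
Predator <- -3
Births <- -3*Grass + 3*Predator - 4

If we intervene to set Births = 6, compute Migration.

14

The intervention breaks the incoming arrows to Births: Births <- -3*Grass + 3*Predator - 4 no longer applies, and Births = 6.
Migration = -Grass + 2*Births - Predator  [with Grass=1, Births=6, Predator=-3]  = 14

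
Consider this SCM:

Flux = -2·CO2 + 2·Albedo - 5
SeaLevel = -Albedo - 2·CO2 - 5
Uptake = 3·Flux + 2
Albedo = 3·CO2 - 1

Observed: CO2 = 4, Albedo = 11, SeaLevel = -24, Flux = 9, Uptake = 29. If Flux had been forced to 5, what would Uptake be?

Intervening sets Flux = 5 and removes its equation (Flux = -2·CO2 + 2·Albedo - 5).
Uptake = 3·Flux + 2  [with Flux=5]  = 17

17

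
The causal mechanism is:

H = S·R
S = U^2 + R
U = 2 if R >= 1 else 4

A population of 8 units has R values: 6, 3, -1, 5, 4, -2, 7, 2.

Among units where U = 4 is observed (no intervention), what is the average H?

-21.5

Conditioning on U=4 selects the 2 unit(s) with R ∈ {-1, -2}. Their H values: -15, -28. Mean = -21.5.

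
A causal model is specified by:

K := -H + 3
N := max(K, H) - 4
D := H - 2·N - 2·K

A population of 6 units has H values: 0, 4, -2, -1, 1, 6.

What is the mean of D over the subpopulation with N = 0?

E[D|N=0] averages over only the 2 units with N=0 (H = 4, -1): D = 6, -9, mean -1.5.

-1.5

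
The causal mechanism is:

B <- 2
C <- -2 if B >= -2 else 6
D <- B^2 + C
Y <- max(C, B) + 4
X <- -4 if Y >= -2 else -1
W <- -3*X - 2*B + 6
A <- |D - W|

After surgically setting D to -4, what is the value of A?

The intervention breaks the incoming arrows to D: D <- B^2 + C no longer applies, and D = -4.
C = -2 if B >= -2 else 6  [with B=2]  = -2
Y = max(C, B) + 4  [with C=-2, B=2]  = 6
X = -4 if Y >= -2 else -1  [with Y=6]  = -4
W = -3*X - 2*B + 6  [with X=-4, B=2]  = 14
A = |D - W|  [with D=-4, W=14]  = 18

18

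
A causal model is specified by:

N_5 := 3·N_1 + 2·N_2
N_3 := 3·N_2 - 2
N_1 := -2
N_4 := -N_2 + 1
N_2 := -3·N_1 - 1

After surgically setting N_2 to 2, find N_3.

The intervention breaks the incoming arrows to N_2: N_2 := -3·N_1 - 1 no longer applies, and N_2 = 2.
N_3 = 3·N_2 - 2  [with N_2=2]  = 4

4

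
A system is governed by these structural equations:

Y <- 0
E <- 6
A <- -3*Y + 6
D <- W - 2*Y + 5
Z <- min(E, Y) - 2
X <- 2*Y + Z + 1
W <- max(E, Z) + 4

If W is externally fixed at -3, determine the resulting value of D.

2

Intervening sets W = -3 and removes its equation (W <- max(E, Z) + 4).
D = W - 2*Y + 5  [with W=-3, Y=0]  = 2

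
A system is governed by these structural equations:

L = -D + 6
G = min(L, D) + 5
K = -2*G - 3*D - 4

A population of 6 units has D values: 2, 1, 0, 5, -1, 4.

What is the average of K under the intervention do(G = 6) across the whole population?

-21.5

do(G=6) breaks G's dependence on D. With G=6 fixed, K across the units is -22, -19, -16, -31, -13, -28, mean -21.5.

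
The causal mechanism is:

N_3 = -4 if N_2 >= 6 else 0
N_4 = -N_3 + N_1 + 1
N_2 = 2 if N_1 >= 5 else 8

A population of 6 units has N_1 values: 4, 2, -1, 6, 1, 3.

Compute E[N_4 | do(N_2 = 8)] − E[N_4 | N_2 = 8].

Every unit gets N_2=8 under the intervention. N_4 values become 9, 7, 4, 11, 6, 8; E[N_4|do(N_2=8)] = 7.5.
Conditioning on N_2=8 selects the 5 unit(s) with N_1 ∈ {4, 2, -1, 1, 3}. Their N_4 values: 9, 7, 4, 6, 8. Mean = 6.8.
Difference = 7.5 − 6.8 = 0.7.

0.7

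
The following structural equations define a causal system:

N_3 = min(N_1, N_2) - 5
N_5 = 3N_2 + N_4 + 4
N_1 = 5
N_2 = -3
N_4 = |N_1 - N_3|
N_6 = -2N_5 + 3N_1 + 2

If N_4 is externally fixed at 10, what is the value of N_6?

7

Under do(N_4=10), the mechanism N_4 = |N_1 - N_3| is discarded; N_4 is fixed at 10.
N_5 = 3N_2 + N_4 + 4  [with N_2=-3, N_4=10]  = 5
N_6 = -2N_5 + 3N_1 + 2  [with N_5=5, N_1=5]  = 7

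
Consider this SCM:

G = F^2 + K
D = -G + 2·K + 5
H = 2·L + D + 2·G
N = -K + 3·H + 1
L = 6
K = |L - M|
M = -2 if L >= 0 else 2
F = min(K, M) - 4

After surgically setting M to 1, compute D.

1

Under do(M=1), the mechanism M = -2 if L >= 0 else 2 is discarded; M is fixed at 1.
K = |L - M|  [with L=6, M=1]  = 5
F = min(K, M) - 4  [with K=5, M=1]  = -3
G = F^2 + K  [with F=-3, K=5]  = 14
D = -G + 2·K + 5  [with G=14, K=5]  = 1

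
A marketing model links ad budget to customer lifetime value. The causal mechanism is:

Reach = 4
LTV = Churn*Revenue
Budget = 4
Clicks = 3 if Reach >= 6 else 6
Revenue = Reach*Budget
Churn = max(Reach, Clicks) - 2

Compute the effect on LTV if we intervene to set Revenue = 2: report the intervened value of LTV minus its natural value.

-56

The intervention breaks the incoming arrows to Revenue: Revenue = Reach*Budget no longer applies, and Revenue = 2.
Clicks = 3 if Reach >= 6 else 6  [with Reach=4]  = 6
Churn = max(Reach, Clicks) - 2  [with Reach=4, Clicks=6]  = 4
LTV = Churn*Revenue  [with Churn=4, Revenue=2]  = 8
Without intervention: Clicks = 3 if Reach >= 6 else 6  [with Reach=4]  = 6; Churn = max(Reach, Clicks) - 2  [with Reach=4, Clicks=6]  = 4; Revenue = Reach*Budget  [with Reach=4, Budget=4]  = 16; LTV = Churn*Revenue  [with Churn=4, Revenue=16]  = 64.
Change = 8 − 64 = -56.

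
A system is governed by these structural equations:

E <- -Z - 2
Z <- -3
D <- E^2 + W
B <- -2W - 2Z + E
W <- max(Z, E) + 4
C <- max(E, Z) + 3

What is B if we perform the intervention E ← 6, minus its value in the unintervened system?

-5

Under do(E=6), the mechanism E <- -Z - 2 is discarded; E is fixed at 6.
W = max(Z, E) + 4  [with Z=-3, E=6]  = 10
B = -2W - 2Z + E  [with W=10, Z=-3, E=6]  = -8
Without intervention: E = -Z - 2  [with Z=-3]  = 1; W = max(Z, E) + 4  [with Z=-3, E=1]  = 5; B = -2W - 2Z + E  [with W=5, Z=-3, E=1]  = -3.
Change = -8 − (-3) = -5.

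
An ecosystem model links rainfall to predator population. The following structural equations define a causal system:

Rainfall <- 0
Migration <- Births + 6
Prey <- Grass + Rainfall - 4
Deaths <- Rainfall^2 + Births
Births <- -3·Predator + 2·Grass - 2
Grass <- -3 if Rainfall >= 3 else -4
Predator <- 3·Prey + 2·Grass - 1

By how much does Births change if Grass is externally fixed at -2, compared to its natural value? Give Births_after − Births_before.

do(Grass=-2) replaces the equation Grass <- -3 if Rainfall >= 3 else -4 with the constant Grass = -2.
Prey = Grass + Rainfall - 4  [with Grass=-2, Rainfall=0]  = -6
Predator = 3·Prey + 2·Grass - 1  [with Prey=-6, Grass=-2]  = -23
Births = -3·Predator + 2·Grass - 2  [with Predator=-23, Grass=-2]  = 63
Without intervention: Grass = -3 if Rainfall >= 3 else -4  [with Rainfall=0]  = -4; Prey = Grass + Rainfall - 4  [with Grass=-4, Rainfall=0]  = -8; Predator = 3·Prey + 2·Grass - 1  [with Prey=-8, Grass=-4]  = -33; Births = -3·Predator + 2·Grass - 2  [with Predator=-33, Grass=-4]  = 89.
Change = 63 − 89 = -26.

-26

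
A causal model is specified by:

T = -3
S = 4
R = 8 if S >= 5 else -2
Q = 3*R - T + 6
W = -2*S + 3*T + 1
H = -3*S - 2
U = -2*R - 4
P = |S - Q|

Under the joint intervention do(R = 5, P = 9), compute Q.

24

The joint intervention fixes R = 5, P = 9, removing each variable's own equation.
Q = 3*R - T + 6  [with R=5, T=-3]  = 24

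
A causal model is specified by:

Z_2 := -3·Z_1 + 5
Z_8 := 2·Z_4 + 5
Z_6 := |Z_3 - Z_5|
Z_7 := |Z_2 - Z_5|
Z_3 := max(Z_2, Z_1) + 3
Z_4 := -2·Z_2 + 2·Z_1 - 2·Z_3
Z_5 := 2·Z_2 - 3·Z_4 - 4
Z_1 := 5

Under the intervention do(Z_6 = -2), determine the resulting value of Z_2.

do(Z_6=-2) replaces the equation Z_6 := |Z_3 - Z_5| with the constant Z_6 = -2.
Z_2 is not downstream of the intervention, so its value is determined by the original equations.
Z_2 = -3·Z_1 + 5  [with Z_1=5]  = -10

-10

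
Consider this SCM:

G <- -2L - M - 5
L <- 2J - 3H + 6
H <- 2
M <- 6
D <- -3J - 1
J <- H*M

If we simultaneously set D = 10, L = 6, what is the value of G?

-23

Setting D = 10, L = 6 by intervention discards those variables' equations.
G = -2L - M - 5  [with L=6, M=6]  = -23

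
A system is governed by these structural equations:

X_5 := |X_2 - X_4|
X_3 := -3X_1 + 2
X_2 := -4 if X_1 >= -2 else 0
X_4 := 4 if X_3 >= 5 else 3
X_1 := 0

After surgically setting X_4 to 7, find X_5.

11

Intervening sets X_4 = 7 and removes its equation (X_4 := 4 if X_3 >= 5 else 3).
X_2 = -4 if X_1 >= -2 else 0  [with X_1=0]  = -4
X_5 = |X_2 - X_4|  [with X_2=-4, X_4=7]  = 11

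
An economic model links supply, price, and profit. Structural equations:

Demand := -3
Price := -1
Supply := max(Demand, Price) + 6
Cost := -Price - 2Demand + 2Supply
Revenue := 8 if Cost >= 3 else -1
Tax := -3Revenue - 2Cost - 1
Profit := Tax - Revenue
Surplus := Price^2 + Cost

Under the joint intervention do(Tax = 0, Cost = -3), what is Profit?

1

Under do(Tax = 0, Cost = -3), each intervened variable's structural equation is replaced by its fixed value.
Revenue = 8 if Cost >= 3 else -1  [with Cost=-3]  = -1
Profit = Tax - Revenue  [with Tax=0, Revenue=-1]  = 1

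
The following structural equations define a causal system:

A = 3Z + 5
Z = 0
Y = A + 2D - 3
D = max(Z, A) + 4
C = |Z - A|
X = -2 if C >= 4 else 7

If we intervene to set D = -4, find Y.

-6

The intervention breaks the incoming arrows to D: D = max(Z, A) + 4 no longer applies, and D = -4.
A = 3Z + 5  [with Z=0]  = 5
Y = A + 2D - 3  [with A=5, D=-4]  = -6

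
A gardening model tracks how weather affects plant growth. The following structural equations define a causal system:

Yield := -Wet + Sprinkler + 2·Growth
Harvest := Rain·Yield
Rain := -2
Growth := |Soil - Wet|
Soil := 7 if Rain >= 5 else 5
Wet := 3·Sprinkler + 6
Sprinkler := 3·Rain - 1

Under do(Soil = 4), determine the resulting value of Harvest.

The intervention breaks the incoming arrows to Soil: Soil := 7 if Rain >= 5 else 5 no longer applies, and Soil = 4.
Sprinkler = 3·Rain - 1  [with Rain=-2]  = -7
Wet = 3·Sprinkler + 6  [with Sprinkler=-7]  = -15
Growth = |Soil - Wet|  [with Soil=4, Wet=-15]  = 19
Yield = -Wet + Sprinkler + 2·Growth  [with Wet=-15, Sprinkler=-7, Growth=19]  = 46
Harvest = Rain·Yield  [with Rain=-2, Yield=46]  = -92

-92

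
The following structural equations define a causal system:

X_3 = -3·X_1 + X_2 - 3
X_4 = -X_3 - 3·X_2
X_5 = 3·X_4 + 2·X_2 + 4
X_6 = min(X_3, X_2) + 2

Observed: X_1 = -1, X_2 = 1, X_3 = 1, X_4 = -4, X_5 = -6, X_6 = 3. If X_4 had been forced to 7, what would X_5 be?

27

Intervening sets X_4 = 7 and removes its equation (X_4 = -X_3 - 3·X_2).
X_5 = 3·X_4 + 2·X_2 + 4  [with X_4=7, X_2=1]  = 27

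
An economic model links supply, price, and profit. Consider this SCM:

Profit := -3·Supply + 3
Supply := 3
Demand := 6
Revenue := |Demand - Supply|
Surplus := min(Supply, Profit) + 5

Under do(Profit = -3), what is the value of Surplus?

Intervening sets Profit = -3 and removes its equation (Profit := -3·Supply + 3).
Surplus = min(Supply, Profit) + 5  [with Supply=3, Profit=-3]  = 2

2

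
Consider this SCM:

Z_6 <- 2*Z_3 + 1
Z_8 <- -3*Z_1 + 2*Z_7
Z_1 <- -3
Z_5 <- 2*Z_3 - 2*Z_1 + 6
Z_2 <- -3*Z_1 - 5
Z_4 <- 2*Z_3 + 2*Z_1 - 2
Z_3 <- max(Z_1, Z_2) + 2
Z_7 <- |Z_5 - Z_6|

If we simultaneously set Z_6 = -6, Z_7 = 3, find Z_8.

The joint intervention fixes Z_6 = -6, Z_7 = 3, removing each variable's own equation.
Z_8 = -3*Z_1 + 2*Z_7  [with Z_1=-3, Z_7=3]  = 15

15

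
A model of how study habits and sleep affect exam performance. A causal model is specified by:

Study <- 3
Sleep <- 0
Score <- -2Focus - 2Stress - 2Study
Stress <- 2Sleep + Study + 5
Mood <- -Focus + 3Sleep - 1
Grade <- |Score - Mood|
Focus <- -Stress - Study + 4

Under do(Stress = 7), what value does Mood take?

5

The intervention breaks the incoming arrows to Stress: Stress <- 2Sleep + Study + 5 no longer applies, and Stress = 7.
Focus = -Stress - Study + 4  [with Stress=7, Study=3]  = -6
Mood = -Focus + 3Sleep - 1  [with Focus=-6, Sleep=0]  = 5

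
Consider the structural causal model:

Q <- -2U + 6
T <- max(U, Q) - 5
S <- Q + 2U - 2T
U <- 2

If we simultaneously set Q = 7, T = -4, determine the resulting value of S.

Setting Q = 7, T = -4 by intervention discards those variables' equations.
S = Q + 2U - 2T  [with Q=7, U=2, T=-4]  = 19

19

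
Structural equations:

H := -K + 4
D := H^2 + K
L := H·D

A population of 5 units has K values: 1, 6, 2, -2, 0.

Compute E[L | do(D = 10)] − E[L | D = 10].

Every unit gets D=10 under the intervention. L values become 30, -20, 20, 60, 40; E[L|do(D=10)] = 26.
Observing D=10 restricts to units where D's equation naturally yields 10: K ∈ {1, 6}. In that subpopulation L = 30, -20, mean 5.
Difference = 26 − 5 = 21.

21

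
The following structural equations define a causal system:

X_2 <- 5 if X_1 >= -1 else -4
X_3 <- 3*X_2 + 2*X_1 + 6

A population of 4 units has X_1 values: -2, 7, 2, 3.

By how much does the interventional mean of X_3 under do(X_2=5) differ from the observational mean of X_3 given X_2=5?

do(X_2=5) breaks X_2's dependence on X_1. With X_2=5 fixed, X_3 across the units is 17, 35, 25, 27, mean 26.
Conditioning on X_2=5 selects the 3 unit(s) with X_1 ∈ {7, 2, 3}. Their X_3 values: 35, 25, 27. Mean = 29.
Difference = 26 − 29 = -3.

-3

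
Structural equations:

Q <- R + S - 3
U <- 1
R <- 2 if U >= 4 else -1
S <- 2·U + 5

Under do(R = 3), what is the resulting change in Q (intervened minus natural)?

The intervention breaks the incoming arrows to R: R <- 2 if U >= 4 else -1 no longer applies, and R = 3.
S = 2·U + 5  [with U=1]  = 7
Q = R + S - 3  [with R=3, S=7]  = 7
Without intervention: S = 2·U + 5  [with U=1]  = 7; R = 2 if U >= 4 else -1  [with U=1]  = -1; Q = R + S - 3  [with R=-1, S=7]  = 3.
Change = 7 − 3 = 4.

4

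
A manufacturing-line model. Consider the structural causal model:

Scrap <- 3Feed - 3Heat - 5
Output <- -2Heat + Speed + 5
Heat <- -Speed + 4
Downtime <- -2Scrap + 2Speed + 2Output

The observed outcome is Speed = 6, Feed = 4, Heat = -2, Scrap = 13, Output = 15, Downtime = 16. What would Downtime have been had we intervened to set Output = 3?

-8

The intervention breaks the incoming arrows to Output: Output <- -2Heat + Speed + 5 no longer applies, and Output = 3.
Heat = -Speed + 4  [with Speed=6]  = -2
Scrap = 3Feed - 3Heat - 5  [with Feed=4, Heat=-2]  = 13
Downtime = -2Scrap + 2Speed + 2Output  [with Scrap=13, Speed=6, Output=3]  = -8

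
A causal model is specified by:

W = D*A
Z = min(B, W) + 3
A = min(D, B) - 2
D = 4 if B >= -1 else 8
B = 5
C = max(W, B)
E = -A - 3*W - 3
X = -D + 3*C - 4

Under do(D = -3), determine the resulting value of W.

15

Under do(D=-3), the mechanism D = 4 if B >= -1 else 8 is discarded; D is fixed at -3.
A = min(D, B) - 2  [with D=-3, B=5]  = -5
W = D*A  [with D=-3, A=-5]  = 15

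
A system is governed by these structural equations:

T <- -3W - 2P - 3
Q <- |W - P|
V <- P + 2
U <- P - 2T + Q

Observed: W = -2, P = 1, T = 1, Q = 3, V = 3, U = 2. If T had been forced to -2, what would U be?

The intervention breaks the incoming arrows to T: T <- -3W - 2P - 3 no longer applies, and T = -2.
Q = |W - P|  [with W=-2, P=1]  = 3
U = P - 2T + Q  [with P=1, T=-2, Q=3]  = 8

8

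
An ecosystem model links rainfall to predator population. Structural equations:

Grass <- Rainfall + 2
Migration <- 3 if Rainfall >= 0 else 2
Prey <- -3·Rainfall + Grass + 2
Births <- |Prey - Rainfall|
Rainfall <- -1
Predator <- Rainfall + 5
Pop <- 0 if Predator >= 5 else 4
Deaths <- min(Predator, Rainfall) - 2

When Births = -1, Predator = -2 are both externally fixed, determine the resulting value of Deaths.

Setting Births = -1, Predator = -2 by intervention discards those variables' equations.
Deaths = min(Predator, Rainfall) - 2  [with Predator=-2, Rainfall=-1]  = -4

-4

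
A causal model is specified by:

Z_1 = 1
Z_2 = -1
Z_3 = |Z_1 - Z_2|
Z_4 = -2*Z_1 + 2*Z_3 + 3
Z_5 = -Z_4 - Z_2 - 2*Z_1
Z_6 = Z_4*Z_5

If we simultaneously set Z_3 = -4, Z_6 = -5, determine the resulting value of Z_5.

6

The joint intervention fixes Z_3 = -4, Z_6 = -5, removing each variable's own equation.
Z_4 = -2*Z_1 + 2*Z_3 + 3  [with Z_1=1, Z_3=-4]  = -7
Z_5 = -Z_4 - Z_2 - 2*Z_1  [with Z_4=-7, Z_2=-1, Z_1=1]  = 6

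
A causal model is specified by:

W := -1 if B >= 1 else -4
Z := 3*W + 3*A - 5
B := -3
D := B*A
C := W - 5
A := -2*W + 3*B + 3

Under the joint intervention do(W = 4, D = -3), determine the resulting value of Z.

-35

Setting W = 4, D = -3 by intervention discards those variables' equations.
A = -2*W + 3*B + 3  [with W=4, B=-3]  = -14
Z = 3*W + 3*A - 5  [with W=4, A=-14]  = -35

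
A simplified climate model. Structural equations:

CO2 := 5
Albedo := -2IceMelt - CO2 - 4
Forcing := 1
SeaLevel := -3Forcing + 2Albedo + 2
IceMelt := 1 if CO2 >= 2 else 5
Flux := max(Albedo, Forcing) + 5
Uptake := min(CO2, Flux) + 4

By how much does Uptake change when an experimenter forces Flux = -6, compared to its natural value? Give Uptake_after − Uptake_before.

Intervening sets Flux = -6 and removes its equation (Flux := max(Albedo, Forcing) + 5).
Uptake = min(CO2, Flux) + 4  [with CO2=5, Flux=-6]  = -2
Without intervention: IceMelt = 1 if CO2 >= 2 else 5  [with CO2=5]  = 1; Albedo = -2IceMelt - CO2 - 4  [with IceMelt=1, CO2=5]  = -11; Flux = max(Albedo, Forcing) + 5  [with Albedo=-11, Forcing=1]  = 6; Uptake = min(CO2, Flux) + 4  [with CO2=5, Flux=6]  = 9.
Change = -2 − 9 = -11.

-11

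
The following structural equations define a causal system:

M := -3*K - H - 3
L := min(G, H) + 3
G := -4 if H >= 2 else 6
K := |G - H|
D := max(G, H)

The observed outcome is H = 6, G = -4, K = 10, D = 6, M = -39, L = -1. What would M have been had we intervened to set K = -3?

0

do(K=-3) replaces the equation K := |G - H| with the constant K = -3.
M = -3*K - H - 3  [with K=-3, H=6]  = 0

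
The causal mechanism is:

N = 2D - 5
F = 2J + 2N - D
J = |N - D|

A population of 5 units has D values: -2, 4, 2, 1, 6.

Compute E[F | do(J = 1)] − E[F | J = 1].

do(J=1) breaks J's dependence on D. With J=1 fixed, F across the units is -14, 4, -2, -5, 10, mean -1.4.
E[F|J=1] averages over only the 2 units with J=1 (D = 4, 6): F = 4, 10, mean 7.
Difference = -1.4 − 7 = -8.4.

-8.4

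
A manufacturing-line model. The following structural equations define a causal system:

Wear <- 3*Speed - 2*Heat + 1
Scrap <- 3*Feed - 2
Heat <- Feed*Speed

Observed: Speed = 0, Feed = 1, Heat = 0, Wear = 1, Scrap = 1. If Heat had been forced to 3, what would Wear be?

-5

The intervention breaks the incoming arrows to Heat: Heat <- Feed*Speed no longer applies, and Heat = 3.
Wear = 3*Speed - 2*Heat + 1  [with Speed=0, Heat=3]  = -5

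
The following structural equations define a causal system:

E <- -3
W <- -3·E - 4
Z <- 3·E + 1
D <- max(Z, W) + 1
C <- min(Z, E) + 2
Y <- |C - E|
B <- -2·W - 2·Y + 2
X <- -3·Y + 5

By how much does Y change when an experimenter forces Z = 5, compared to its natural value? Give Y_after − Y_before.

The intervention breaks the incoming arrows to Z: Z <- 3·E + 1 no longer applies, and Z = 5.
C = min(Z, E) + 2  [with Z=5, E=-3]  = -1
Y = |C - E|  [with C=-1, E=-3]  = 2
Without intervention: Z = 3·E + 1  [with E=-3]  = -8; C = min(Z, E) + 2  [with Z=-8, E=-3]  = -6; Y = |C - E|  [with C=-6, E=-3]  = 3.
Change = 2 − 3 = -1.

-1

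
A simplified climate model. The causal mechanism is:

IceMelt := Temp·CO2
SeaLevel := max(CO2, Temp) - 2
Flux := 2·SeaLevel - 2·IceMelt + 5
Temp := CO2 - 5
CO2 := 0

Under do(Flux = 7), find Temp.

-5

Under do(Flux=7), the mechanism Flux := 2·SeaLevel - 2·IceMelt + 5 is discarded; Flux is fixed at 7.
No directed path runs from Flux to Temp, so Temp keeps its natural value.
Temp = CO2 - 5  [with CO2=0]  = -5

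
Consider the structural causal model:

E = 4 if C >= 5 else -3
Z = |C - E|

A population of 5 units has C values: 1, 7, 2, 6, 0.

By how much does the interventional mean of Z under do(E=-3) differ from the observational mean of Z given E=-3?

2.2

Under do(E=-3), E's equation is replaced by E=-3 for every unit. Per-unit Z: 4, 10, 5, 9, 3. Mean = 6.2.
Observing E=-3 restricts to units where E's equation naturally yields -3: C ∈ {1, 2, 0}. In that subpopulation Z = 4, 5, 3, mean 4.
Difference = 6.2 − 4 = 2.2.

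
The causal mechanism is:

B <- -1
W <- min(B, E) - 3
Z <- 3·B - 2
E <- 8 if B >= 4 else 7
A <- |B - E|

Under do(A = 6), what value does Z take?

-5

Under do(A=6), the mechanism A <- |B - E| is discarded; A is fixed at 6.
No directed path runs from A to Z, so Z keeps its natural value.
Z = 3·B - 2  [with B=-1]  = -5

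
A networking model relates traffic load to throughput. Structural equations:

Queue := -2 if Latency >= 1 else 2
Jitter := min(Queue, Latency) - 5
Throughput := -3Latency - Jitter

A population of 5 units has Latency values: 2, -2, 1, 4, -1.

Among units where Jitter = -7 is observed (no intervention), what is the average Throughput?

3.25

Observing Jitter=-7 restricts to units where Jitter's equation naturally yields -7: Latency ∈ {2, -2, 1, 4}. In that subpopulation Throughput = 1, 13, 4, -5, mean 3.25.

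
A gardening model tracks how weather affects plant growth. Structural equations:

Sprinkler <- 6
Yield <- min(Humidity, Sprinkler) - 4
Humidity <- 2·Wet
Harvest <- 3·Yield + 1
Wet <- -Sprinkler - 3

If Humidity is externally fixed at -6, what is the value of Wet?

Under do(Humidity=-6), the mechanism Humidity <- 2·Wet is discarded; Humidity is fixed at -6.
Since Wet is not a descendant of the intervened variable, it is unaffected.
Wet = -Sprinkler - 3  [with Sprinkler=6]  = -9

-9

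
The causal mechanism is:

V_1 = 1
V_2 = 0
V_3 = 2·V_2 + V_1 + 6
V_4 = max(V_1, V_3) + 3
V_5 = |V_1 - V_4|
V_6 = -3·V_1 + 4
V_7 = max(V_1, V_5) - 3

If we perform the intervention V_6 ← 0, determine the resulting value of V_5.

do(V_6=0) replaces the equation V_6 = -3·V_1 + 4 with the constant V_6 = 0.
Since V_5 is not a descendant of the intervened variable, it is unaffected.
V_3 = 2·V_2 + V_1 + 6  [with V_2=0, V_1=1]  = 7
V_4 = max(V_1, V_3) + 3  [with V_1=1, V_3=7]  = 10
V_5 = |V_1 - V_4|  [with V_1=1, V_4=10]  = 9

9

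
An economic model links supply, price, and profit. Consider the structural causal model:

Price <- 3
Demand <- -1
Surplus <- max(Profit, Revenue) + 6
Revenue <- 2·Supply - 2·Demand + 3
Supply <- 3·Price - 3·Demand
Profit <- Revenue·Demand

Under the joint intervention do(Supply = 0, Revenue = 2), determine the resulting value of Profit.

Setting Supply = 0, Revenue = 2 by intervention discards those variables' equations.
Profit = Revenue·Demand  [with Revenue=2, Demand=-1]  = -2

-2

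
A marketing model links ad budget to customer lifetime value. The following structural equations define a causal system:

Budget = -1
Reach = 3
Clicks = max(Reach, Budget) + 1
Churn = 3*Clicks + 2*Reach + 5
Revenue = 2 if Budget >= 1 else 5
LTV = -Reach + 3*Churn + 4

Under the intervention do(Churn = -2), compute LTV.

-5

Under do(Churn=-2), the mechanism Churn = 3*Clicks + 2*Reach + 5 is discarded; Churn is fixed at -2.
LTV = -Reach + 3*Churn + 4  [with Reach=3, Churn=-2]  = -5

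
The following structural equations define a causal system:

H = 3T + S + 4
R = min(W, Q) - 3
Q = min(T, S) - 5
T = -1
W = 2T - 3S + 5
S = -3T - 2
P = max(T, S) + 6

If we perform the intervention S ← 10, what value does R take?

Under do(S=10), the mechanism S = -3T - 2 is discarded; S is fixed at 10.
W = 2T - 3S + 5  [with T=-1, S=10]  = -27
Q = min(T, S) - 5  [with T=-1, S=10]  = -6
R = min(W, Q) - 3  [with W=-27, Q=-6]  = -30

-30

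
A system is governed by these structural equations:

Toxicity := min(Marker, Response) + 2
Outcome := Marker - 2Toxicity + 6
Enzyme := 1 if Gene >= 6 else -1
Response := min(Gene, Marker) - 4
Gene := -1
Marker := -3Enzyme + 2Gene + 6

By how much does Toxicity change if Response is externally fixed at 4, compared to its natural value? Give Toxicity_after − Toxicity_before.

9

Intervening sets Response = 4 and removes its equation (Response := min(Gene, Marker) - 4).
Enzyme = 1 if Gene >= 6 else -1  [with Gene=-1]  = -1
Marker = -3Enzyme + 2Gene + 6  [with Enzyme=-1, Gene=-1]  = 7
Toxicity = min(Marker, Response) + 2  [with Marker=7, Response=4]  = 6
Without intervention: Enzyme = 1 if Gene >= 6 else -1  [with Gene=-1]  = -1; Marker = -3Enzyme + 2Gene + 6  [with Enzyme=-1, Gene=-1]  = 7; Response = min(Gene, Marker) - 4  [with Gene=-1, Marker=7]  = -5; Toxicity = min(Marker, Response) + 2  [with Marker=7, Response=-5]  = -3.
Change = 6 − (-3) = 9.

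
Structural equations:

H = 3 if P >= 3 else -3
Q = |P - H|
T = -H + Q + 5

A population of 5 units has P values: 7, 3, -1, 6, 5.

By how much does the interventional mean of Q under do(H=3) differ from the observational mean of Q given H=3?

0.35

The intervention sets H=3 in all 5 units regardless of P. Recomputing Q per unit gives 4, 0, 4, 3, 2; average 2.6.
Observing H=3 restricts to units where H's equation naturally yields 3: P ∈ {7, 3, 6, 5}. In that subpopulation Q = 4, 0, 3, 2, mean 2.25.
Difference = 2.6 − 2.25 = 0.35.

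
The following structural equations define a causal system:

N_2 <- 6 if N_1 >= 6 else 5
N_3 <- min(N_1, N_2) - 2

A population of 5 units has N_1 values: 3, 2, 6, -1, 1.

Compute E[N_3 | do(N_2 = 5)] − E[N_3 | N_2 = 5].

0.75

Under do(N_2=5), N_2's equation is replaced by N_2=5 for every unit. Per-unit N_3: 1, 0, 3, -3, -1. Mean = 0.
Observing N_2=5 restricts to units where N_2's equation naturally yields 5: N_1 ∈ {3, 2, -1, 1}. In that subpopulation N_3 = 1, 0, -3, -1, mean -0.75.
Difference = 0 − (-0.75) = 0.75.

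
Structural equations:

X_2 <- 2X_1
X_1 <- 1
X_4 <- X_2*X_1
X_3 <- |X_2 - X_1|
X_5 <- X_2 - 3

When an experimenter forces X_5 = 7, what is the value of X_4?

The intervention breaks the incoming arrows to X_5: X_5 <- X_2 - 3 no longer applies, and X_5 = 7.
Since X_4 is not a descendant of the intervened variable, it is unaffected.
X_2 = 2X_1  [with X_1=1]  = 2
X_4 = X_2*X_1  [with X_2=2, X_1=1]  = 2

2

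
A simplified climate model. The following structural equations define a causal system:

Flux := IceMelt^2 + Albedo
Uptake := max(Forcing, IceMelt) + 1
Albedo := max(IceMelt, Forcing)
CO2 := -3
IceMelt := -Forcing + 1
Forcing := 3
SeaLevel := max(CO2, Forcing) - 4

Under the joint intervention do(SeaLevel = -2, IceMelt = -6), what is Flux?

The joint intervention fixes SeaLevel = -2, IceMelt = -6, removing each variable's own equation.
Albedo = max(IceMelt, Forcing)  [with IceMelt=-6, Forcing=3]  = 3
Flux = IceMelt^2 + Albedo  [with IceMelt=-6, Albedo=3]  = 39

39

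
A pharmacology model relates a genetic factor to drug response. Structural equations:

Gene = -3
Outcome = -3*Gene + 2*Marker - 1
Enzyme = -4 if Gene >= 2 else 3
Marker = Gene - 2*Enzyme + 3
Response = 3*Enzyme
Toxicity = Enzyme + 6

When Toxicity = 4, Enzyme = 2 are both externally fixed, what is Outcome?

0

The joint intervention fixes Toxicity = 4, Enzyme = 2, removing each variable's own equation.
Marker = Gene - 2*Enzyme + 3  [with Gene=-3, Enzyme=2]  = -4
Outcome = -3*Gene + 2*Marker - 1  [with Gene=-3, Marker=-4]  = 0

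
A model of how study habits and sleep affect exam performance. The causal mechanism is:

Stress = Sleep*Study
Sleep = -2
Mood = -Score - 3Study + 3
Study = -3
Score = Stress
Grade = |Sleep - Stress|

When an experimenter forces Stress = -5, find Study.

Under do(Stress=-5), the mechanism Stress = Sleep*Study is discarded; Stress is fixed at -5.
Study is not downstream of the intervention, so its value is determined by the original equations.

-3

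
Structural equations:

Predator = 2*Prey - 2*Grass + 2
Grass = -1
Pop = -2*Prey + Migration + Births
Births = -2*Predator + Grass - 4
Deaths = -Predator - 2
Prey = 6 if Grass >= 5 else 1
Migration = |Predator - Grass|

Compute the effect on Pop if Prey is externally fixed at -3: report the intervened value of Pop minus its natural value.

Under do(Prey=-3), the mechanism Prey = 6 if Grass >= 5 else 1 is discarded; Prey is fixed at -3.
Predator = 2*Prey - 2*Grass + 2  [with Prey=-3, Grass=-1]  = -2
Births = -2*Predator + Grass - 4  [with Predator=-2, Grass=-1]  = -1
Migration = |Predator - Grass|  [with Predator=-2, Grass=-1]  = 1
Pop = -2*Prey + Migration + Births  [with Prey=-3, Migration=1, Births=-1]  = 6
Without intervention: Prey = 6 if Grass >= 5 else 1  [with Grass=-1]  = 1; Predator = 2*Prey - 2*Grass + 2  [with Prey=1, Grass=-1]  = 6; Births = -2*Predator + Grass - 4  [with Predator=6, Grass=-1]  = -17; Migration = |Predator - Grass|  [with Predator=6, Grass=-1]  = 7; Pop = -2*Prey + Migration + Births  [with Prey=1, Migration=7, Births=-17]  = -12.
Change = 6 − (-12) = 18.

18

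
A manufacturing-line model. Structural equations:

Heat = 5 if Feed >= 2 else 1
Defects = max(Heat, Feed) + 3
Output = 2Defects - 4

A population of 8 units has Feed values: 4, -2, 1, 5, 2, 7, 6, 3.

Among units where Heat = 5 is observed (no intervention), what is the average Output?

13

Observing Heat=5 restricts to units where Heat's equation naturally yields 5: Feed ∈ {4, 5, 2, 7, 6, 3}. In that subpopulation Output = 12, 12, 12, 16, 14, 12, mean 13.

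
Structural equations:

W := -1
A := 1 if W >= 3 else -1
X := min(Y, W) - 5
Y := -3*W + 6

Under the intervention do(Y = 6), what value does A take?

The intervention breaks the incoming arrows to Y: Y := -3*W + 6 no longer applies, and Y = 6.
Since A is not a descendant of the intervened variable, it is unaffected.
A = 1 if W >= 3 else -1  [with W=-1]  = -1

-1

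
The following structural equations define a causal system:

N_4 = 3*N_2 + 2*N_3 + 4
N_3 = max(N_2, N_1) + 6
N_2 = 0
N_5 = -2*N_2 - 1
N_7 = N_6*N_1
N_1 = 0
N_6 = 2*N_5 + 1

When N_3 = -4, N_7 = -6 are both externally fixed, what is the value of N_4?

The joint intervention fixes N_3 = -4, N_7 = -6, removing each variable's own equation.
N_4 = 3*N_2 + 2*N_3 + 4  [with N_2=0, N_3=-4]  = -4

-4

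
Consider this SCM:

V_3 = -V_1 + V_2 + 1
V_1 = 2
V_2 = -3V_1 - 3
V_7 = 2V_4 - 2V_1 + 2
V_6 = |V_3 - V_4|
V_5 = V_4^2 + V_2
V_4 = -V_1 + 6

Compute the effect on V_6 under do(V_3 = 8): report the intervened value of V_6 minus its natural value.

The intervention breaks the incoming arrows to V_3: V_3 = -V_1 + V_2 + 1 no longer applies, and V_3 = 8.
V_4 = -V_1 + 6  [with V_1=2]  = 4
V_6 = |V_3 - V_4|  [with V_3=8, V_4=4]  = 4
Without intervention: V_2 = -3V_1 - 3  [with V_1=2]  = -9; V_3 = -V_1 + V_2 + 1  [with V_1=2, V_2=-9]  = -10; V_4 = -V_1 + 6  [with V_1=2]  = 4; V_6 = |V_3 - V_4|  [with V_3=-10, V_4=4]  = 14.
Change = 4 − 14 = -10.

-10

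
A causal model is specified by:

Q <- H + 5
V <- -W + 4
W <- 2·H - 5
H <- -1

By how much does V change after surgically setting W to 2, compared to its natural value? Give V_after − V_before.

The intervention breaks the incoming arrows to W: W <- 2·H - 5 no longer applies, and W = 2.
V = -W + 4  [with W=2]  = 2
Without intervention: W = 2·H - 5  [with H=-1]  = -7; V = -W + 4  [with W=-7]  = 11.
Change = 2 − 11 = -9.

-9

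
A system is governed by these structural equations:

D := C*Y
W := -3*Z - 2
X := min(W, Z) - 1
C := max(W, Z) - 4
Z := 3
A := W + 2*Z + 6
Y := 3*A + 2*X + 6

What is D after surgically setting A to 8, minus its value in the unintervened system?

-21

The intervention breaks the incoming arrows to A: A := W + 2*Z + 6 no longer applies, and A = 8.
W = -3*Z - 2  [with Z=3]  = -11
X = min(W, Z) - 1  [with W=-11, Z=3]  = -12
Y = 3*A + 2*X + 6  [with A=8, X=-12]  = 6
C = max(W, Z) - 4  [with W=-11, Z=3]  = -1
D = C*Y  [with C=-1, Y=6]  = -6
Without intervention: W = -3*Z - 2  [with Z=3]  = -11; X = min(W, Z) - 1  [with W=-11, Z=3]  = -12; A = W + 2*Z + 6  [with W=-11, Z=3]  = 1; Y = 3*A + 2*X + 6  [with A=1, X=-12]  = -15; C = max(W, Z) - 4  [with W=-11, Z=3]  = -1; D = C*Y  [with C=-1, Y=-15]  = 15.
Change = -6 − 15 = -21.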